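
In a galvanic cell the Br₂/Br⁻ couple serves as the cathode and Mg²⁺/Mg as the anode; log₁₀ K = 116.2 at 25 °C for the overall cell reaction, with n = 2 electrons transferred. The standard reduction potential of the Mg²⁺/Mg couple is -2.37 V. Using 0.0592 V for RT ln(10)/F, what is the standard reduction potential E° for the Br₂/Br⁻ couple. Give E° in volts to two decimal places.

+1.07 V

E°cell = (0.0592/n)·log K = (0.0592/2)(116.2) = +3.440 V.
Since Br₂/Br⁻ is the cathode and Mg²⁺/Mg the anode, E°cell = E°(Br₂/Br⁻) − E°(Mg²⁺/Mg).
So E°(Br₂/Br⁻) = E°cell + E°(Mg²⁺/Mg) = +3.440 + (-2.37) = +1.07 V.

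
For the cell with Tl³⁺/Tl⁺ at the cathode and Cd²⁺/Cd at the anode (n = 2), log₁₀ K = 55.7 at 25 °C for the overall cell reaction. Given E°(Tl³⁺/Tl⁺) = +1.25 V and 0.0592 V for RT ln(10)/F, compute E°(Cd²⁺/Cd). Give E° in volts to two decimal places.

E°cell = (0.0592/n)·log K = (0.0592/2)(55.7) = +1.649 V.
Since Tl³⁺/Tl⁺ is the cathode and Cd²⁺/Cd the anode, E°cell = E°(Tl³⁺/Tl⁺) − E°(Cd²⁺/Cd).
So E°(Cd²⁺/Cd) = E°(Tl³⁺/Tl⁺) − E°cell = (+1.25) − (+1.649) = -0.40 V.

-0.40 V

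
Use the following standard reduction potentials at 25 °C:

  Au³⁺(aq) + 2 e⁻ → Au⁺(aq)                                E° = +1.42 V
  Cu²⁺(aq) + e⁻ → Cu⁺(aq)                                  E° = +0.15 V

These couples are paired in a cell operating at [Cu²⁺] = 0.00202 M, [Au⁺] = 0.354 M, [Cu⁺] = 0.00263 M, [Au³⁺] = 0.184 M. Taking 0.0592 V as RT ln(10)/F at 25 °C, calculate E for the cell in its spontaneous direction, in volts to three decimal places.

+1.268 V

Au³⁺/Au⁺ is the cathode (higher E°), Cu²⁺/Cu⁺ the anode: E°cell = +1.42 − (+0.15) = +1.27 V, n = 2.
Overall: Au³⁺(aq) + 2 Cu⁺(aq) → Au⁺(aq) + 2 Cu²⁺(aq)
Q = [Au⁺]·[Cu²⁺]^2 / ([Au³⁺]·[Cu⁺]^2); log Q = 0.055.
E = E° − (0.0592/n) log Q = +1.27 − (0.0592/2)(0.055) = +1.268 V.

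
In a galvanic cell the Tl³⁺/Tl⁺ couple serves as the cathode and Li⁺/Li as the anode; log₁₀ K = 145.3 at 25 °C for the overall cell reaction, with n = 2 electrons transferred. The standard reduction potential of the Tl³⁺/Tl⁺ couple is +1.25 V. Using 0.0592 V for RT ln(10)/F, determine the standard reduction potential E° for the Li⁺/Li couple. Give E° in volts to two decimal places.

-3.05 V

E°cell = (0.0592/n)·log K = (0.0592/2)(145.3) = +4.301 V.
Since Tl³⁺/Tl⁺ is the cathode and Li⁺/Li the anode, E°cell = E°(Tl³⁺/Tl⁺) − E°(Li⁺/Li).
So E°(Li⁺/Li) = E°(Tl³⁺/Tl⁺) − E°cell = (+1.25) − (+4.301) = -3.05 V.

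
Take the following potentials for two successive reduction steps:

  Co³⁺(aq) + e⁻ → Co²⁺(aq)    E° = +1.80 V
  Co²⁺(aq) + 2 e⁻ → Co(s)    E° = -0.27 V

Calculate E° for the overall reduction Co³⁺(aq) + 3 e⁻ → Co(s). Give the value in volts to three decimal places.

+0.420 V

Adding the free-energy changes (−nFE°) of the two steps gives −n₃FE°₃ = −n₁FE°₁ − n₂FE°₂.
E°₃ = (1×+1.80 + 2×-0.27) / 3 = (+1.260) / 3 = +0.420 V.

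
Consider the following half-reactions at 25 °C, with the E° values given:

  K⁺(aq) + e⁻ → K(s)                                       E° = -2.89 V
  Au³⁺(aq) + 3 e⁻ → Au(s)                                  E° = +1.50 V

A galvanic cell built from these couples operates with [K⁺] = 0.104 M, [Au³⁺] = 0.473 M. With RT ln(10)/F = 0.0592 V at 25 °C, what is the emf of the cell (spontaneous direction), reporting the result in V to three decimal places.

+4.442 V

Au³⁺/Au is the cathode (higher E°), K⁺/K the anode: E°cell = +1.50 − (-2.89) = +4.39 V, n = 3.
Overall: Au³⁺(aq) + 3 K(s) → Au(s) + 3 K⁺(aq)
Q = [K⁺]^3 / ([Au³⁺]); log Q = -2.624.
E = E° − (0.0592/n) log Q = +4.39 − (0.0592/3)(-2.624) = +4.442 V.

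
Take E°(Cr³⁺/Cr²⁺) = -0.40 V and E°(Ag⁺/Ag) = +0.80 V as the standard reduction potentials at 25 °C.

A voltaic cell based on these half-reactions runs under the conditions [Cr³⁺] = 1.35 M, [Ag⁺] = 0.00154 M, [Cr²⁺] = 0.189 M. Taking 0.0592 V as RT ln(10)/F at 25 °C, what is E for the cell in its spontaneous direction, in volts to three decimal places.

+0.983 V

Ag⁺/Ag is the cathode (higher E°), Cr³⁺/Cr²⁺ the anode: E°cell = +0.80 − (-0.40) = +1.20 V, n = 1.
Overall: Ag⁺(aq) + Cr²⁺(aq) → Ag(s) + Cr³⁺(aq)
Q = [Cr³⁺] / ([Ag⁺]·[Cr²⁺]); log Q = 3.666.
E = E° − (0.0592/n) log Q = +1.20 − (0.0592/1)(3.666) = +0.983 V.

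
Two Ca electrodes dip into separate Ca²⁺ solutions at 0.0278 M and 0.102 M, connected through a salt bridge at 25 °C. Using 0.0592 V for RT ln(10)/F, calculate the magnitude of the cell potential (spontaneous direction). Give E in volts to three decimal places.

For a concentration cell E°cell = 0. The 0.102 M side is the cathode (reduction is favoured where [Ca²⁺] is higher).
With n = 2, E = −(0.0592/2) log([Ca²⁺]ₐₙ/[Ca²⁺]꜀ₐₜ) = −(0.0592/2) log(0.0278/0.102) = −(0.0592/2)(-0.565) = +0.017 V.

+0.017 V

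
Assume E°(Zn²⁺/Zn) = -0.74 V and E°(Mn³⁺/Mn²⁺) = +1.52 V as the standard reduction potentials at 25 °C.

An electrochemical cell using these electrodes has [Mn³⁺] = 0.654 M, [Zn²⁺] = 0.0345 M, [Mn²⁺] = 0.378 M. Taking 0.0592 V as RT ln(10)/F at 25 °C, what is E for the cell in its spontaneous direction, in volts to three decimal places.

Mn³⁺/Mn²⁺ is the cathode (higher E°), Zn²⁺/Zn the anode: E°cell = +1.52 − (-0.74) = +2.26 V, n = 2.
Overall: 2 Mn³⁺(aq) + Zn(s) → 2 Mn²⁺(aq) + Zn²⁺(aq)
Q = [Mn²⁺]^2·[Zn²⁺] / ([Mn³⁺]^2); log Q = -1.938.
E = E° − (0.0592/n) log Q = +2.26 − (0.0592/2)(-1.938) = +2.317 V.

+2.317 V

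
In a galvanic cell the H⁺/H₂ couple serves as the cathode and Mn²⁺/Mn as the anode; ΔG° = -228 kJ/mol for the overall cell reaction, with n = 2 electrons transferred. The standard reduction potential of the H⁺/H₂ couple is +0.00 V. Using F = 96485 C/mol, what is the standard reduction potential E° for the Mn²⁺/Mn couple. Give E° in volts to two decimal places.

-1.18 V

E°cell = −ΔG°/(nF) = −(-228×10³)/((2)(96485)) = +1.182 V.
Since H⁺/H₂ is the cathode and Mn²⁺/Mn the anode, E°cell = E°(H⁺/H₂) − E°(Mn²⁺/Mn).
So E°(Mn²⁺/Mn) = E°(H⁺/H₂) − E°cell = (+0.00) − (+1.182) = -1.18 V.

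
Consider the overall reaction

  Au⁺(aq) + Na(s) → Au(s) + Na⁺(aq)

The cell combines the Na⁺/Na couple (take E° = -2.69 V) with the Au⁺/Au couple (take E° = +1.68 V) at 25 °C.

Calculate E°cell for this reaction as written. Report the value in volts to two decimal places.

+4.37 V

The Au⁺/Au couple has the higher reduction potential, so it is the cathode; Na⁺/Na is oxidised at the anode.
E°cell = E°(cathode) − E°(anode) = (+1.68) − (-2.69) = +4.37 V.
Since E°cell > 0, the reaction is spontaneous under standard conditions.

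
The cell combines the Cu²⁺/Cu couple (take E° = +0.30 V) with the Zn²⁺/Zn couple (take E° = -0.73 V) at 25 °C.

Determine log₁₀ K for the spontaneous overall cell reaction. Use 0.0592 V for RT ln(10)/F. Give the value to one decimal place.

34.8

Cathode: Cu²⁺/Cu; anode: Zn²⁺/Zn. E°cell = +1.03 V, n = 2.
log K = nE°cell / 0.0592 = (2)(+1.03) / 0.0592 = 34.8.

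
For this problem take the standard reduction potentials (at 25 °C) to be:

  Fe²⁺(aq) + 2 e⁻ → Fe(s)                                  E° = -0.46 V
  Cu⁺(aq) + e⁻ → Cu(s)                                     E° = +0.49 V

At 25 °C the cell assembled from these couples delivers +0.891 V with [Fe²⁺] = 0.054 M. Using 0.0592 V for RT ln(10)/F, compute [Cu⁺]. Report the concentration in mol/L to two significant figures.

0.023 M

Cu⁺/Cu is the cathode, Fe²⁺/Fe the anode: E°cell = +0.95 V, n = 2.
Overall reaction: 2 Cu⁺(aq) + Fe(s) → 2 Cu(s) + Fe²⁺(aq); Q = [Fe²⁺]^1/[Cu⁺]^2.
From E = E° − (0.0592/n) log Q: log Q = (E° − E)·n/0.0592 = (+0.95 − (+0.891))·2/0.0592 = 1.9932.
So 2·log[Cu⁺] = 1·log(0.054) − log Q = -1.2676 − (1.9932) = -3.2608; log[Cu⁺] = -3.2608 / 2 = -1.6304; [Cu⁺] = 10^(-1.6304) ≈ 0.023 M.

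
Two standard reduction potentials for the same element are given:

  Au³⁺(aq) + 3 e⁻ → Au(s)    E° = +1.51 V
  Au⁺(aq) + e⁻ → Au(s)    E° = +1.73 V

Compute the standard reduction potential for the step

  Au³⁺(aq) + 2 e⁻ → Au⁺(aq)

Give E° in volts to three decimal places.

Sequential free energies add, so n₃E°₃ = n₁E°₁ + n₂E°₂.
With n₃ = 3, and the known step contributing 1×(+1.73) V, the unknown satisfies 2·E° = 3×(+1.51) − 1×(+1.73) = +2.800.
E° = +2.800 / 2 = +1.400 V.

+1.400 V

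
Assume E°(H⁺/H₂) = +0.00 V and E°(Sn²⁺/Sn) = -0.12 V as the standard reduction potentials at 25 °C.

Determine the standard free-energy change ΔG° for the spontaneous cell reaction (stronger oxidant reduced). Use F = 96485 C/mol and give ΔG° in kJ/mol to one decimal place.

-23.2 kJ/mol

H⁺/H₂ (E° = +0.00 V) is the cathode; Sn²⁺/Sn (E° = -0.12 V) is the anode, so E°cell = +0.12 V.
Balancing electrons gives n = 2 (lcm of 2 and 2).
ΔG° = −nFE° = −(2)(96485)(+0.12) = -23,156 J = -23.2 kJ/mol.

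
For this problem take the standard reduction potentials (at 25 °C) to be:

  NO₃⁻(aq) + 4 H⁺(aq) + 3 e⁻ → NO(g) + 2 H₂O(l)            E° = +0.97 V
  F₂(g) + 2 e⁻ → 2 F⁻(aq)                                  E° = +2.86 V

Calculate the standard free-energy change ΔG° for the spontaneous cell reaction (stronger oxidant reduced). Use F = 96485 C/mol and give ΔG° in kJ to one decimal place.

-1094.1 kJ

F₂/F⁻ (E° = +2.86 V) is the cathode; NO₃⁻/NO (E° = +0.97 V) is the anode, so E°cell = +1.89 V.
Balancing electrons gives n = 6 (lcm of 2 and 3).
ΔG° = −nFE° = −(6)(96485)(+1.89) = -1,094,140 J = -1094.1 kJ.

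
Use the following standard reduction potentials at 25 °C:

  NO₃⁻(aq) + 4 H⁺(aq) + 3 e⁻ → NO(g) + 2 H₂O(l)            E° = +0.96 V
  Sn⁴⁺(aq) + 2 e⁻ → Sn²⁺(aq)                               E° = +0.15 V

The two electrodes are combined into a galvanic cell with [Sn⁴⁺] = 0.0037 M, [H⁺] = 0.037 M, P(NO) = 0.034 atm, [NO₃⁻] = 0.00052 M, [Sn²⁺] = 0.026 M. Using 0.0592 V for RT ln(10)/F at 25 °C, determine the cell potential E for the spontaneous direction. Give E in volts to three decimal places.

NO₃⁻/NO is the cathode (higher E°), Sn⁴⁺/Sn²⁺ the anode: E°cell = +0.96 − (+0.15) = +0.81 V, n = 6.
Overall: 2 NO₃⁻(aq) + 8 H⁺(aq) + 3 Sn²⁺(aq) → 2 NO(g) + 4 H₂O(l) + 3 Sn⁴⁺(aq)
Q = P(NO)^2·[Sn⁴⁺]^3 / ([NO₃⁻]^2·[H⁺]^8·[Sn²⁺]^3); log Q = 12.545.
E = E° − (0.0592/n) log Q = +0.81 − (0.0592/6)(12.545) = +0.686 V.

+0.686 V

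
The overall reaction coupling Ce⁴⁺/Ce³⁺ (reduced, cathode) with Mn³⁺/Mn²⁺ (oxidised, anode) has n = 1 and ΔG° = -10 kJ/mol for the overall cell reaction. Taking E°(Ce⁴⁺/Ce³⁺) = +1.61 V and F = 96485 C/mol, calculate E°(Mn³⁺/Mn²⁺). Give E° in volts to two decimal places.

E°cell = −ΔG°/(nF) = −(-10×10³)/((1)(96485)) = +0.104 V.
Since Ce⁴⁺/Ce³⁺ is the cathode and Mn³⁺/Mn²⁺ the anode, E°cell = E°(Ce⁴⁺/Ce³⁺) − E°(Mn³⁺/Mn²⁺).
So E°(Mn³⁺/Mn²⁺) = E°(Ce⁴⁺/Ce³⁺) − E°cell = (+1.61) − (+0.104) = +1.51 V.

+1.51 V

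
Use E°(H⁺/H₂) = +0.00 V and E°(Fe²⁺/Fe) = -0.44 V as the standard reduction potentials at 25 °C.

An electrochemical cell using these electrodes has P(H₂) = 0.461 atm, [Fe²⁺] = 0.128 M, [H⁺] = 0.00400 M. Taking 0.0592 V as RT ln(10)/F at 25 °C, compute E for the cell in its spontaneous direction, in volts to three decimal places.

H⁺/H₂ is the cathode (higher E°), Fe²⁺/Fe the anode: E°cell = +0.00 − (-0.44) = +0.44 V, n = 2.
Overall: 2 H⁺(aq) + Fe(s) → H₂(g) + Fe²⁺(aq)
Q = P(H₂)·[Fe²⁺] / ([H⁺]^2); log Q = 3.567.
E = E° − (0.0592/n) log Q = +0.44 − (0.0592/2)(3.567) = +0.334 V.

+0.334 V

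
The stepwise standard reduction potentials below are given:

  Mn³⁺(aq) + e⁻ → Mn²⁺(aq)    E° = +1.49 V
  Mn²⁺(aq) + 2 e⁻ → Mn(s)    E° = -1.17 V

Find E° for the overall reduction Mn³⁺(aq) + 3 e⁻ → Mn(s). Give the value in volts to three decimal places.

Since ΔG° = −nFE° is additive over sequential reductions, n₃E°₃ = n₁E°₁ + n₂E°₂.
E°₃ = (1×+1.49 + 2×-1.17) / 3 = (-0.850) / 3 = -0.283 V.

-0.283 V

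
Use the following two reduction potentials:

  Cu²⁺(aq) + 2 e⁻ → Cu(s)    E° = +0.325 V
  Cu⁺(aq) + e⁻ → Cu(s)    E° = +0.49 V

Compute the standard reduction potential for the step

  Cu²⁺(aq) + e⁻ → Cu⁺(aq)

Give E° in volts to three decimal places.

Sequential free energies add, so n₃E°₃ = n₁E°₁ + n₂E°₂.
With n₃ = 2, and the known step contributing 1×(+0.49) V, the unknown satisfies 1·E° = 2×(+0.325) − 1×(+0.49) = +0.160.
E° = +0.160 / 1 = +0.160 V.

+0.160 V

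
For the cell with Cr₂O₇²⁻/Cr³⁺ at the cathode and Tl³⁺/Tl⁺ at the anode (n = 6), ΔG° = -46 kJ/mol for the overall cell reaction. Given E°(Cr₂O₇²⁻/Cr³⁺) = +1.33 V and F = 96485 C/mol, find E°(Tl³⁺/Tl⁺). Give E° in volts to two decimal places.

+1.25 V

E°cell = −ΔG°/(nF) = −(-46×10³)/((6)(96485)) = +0.079 V.
Since Cr₂O₇²⁻/Cr³⁺ is the cathode and Tl³⁺/Tl⁺ the anode, E°cell = E°(Cr₂O₇²⁻/Cr³⁺) − E°(Tl³⁺/Tl⁺).
So E°(Tl³⁺/Tl⁺) = E°(Cr₂O₇²⁻/Cr³⁺) − E°cell = (+1.33) − (+0.079) = +1.25 V.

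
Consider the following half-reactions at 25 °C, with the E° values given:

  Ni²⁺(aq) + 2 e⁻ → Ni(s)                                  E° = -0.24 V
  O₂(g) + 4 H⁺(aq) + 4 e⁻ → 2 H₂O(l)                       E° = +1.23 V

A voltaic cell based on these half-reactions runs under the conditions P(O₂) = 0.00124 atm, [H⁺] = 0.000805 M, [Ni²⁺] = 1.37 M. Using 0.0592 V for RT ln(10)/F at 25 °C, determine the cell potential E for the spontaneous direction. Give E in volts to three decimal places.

O₂/H₂O is the cathode (higher E°), Ni²⁺/Ni the anode: E°cell = +1.23 − (-0.24) = +1.47 V, n = 4.
Overall: O₂(g) + 4 H⁺(aq) + 2 Ni(s) → 2 H₂O(l) + 2 Ni²⁺(aq)
Q = [Ni²⁺]^2 / (P(O₂)·[H⁺]^4); log Q = 15.557.
E = E° − (0.0592/n) log Q = +1.47 − (0.0592/4)(15.557) = +1.240 V.

+1.240 V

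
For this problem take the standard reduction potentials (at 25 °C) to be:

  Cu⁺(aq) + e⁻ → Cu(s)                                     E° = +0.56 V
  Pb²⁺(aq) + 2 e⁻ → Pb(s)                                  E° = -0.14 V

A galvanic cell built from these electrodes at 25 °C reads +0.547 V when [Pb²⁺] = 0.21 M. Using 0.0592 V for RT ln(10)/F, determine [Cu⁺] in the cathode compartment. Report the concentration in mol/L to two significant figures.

0.0012 M

Cu⁺/Cu is the cathode, Pb²⁺/Pb the anode: E°cell = +0.70 V, n = 2.
Overall reaction: 2 Cu⁺(aq) + Pb(s) → 2 Cu(s) + Pb²⁺(aq); Q = [Pb²⁺]^1/[Cu⁺]^2.
From E = E° − (0.0592/n) log Q: log Q = (E° − E)·n/0.0592 = (+0.70 − (+0.547))·2/0.0592 = 5.1689.
So 2·log[Cu⁺] = 1·log(0.21) − log Q = -0.6778 − (5.1689) = -5.8467; log[Cu⁺] = -5.8467 / 2 = -2.9234; [Cu⁺] = 10^(-2.9234) ≈ 0.0012 M.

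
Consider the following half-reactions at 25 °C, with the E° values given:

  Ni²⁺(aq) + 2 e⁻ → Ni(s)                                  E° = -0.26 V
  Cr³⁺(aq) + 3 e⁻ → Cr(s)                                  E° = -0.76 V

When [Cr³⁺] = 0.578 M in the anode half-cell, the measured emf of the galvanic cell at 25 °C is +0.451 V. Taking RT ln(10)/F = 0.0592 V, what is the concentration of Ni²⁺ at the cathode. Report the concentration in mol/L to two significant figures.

Ni²⁺/Ni is the cathode, Cr³⁺/Cr the anode: E°cell = +0.50 V, n = 6.
Overall reaction: 3 Ni²⁺(aq) + 2 Cr(s) → 3 Ni(s) + 2 Cr³⁺(aq); Q = [Cr³⁺]^2/[Ni²⁺]^3.
From E = E° − (0.0592/n) log Q: log Q = (E° − E)·n/0.0592 = (+0.50 − (+0.451))·6/0.0592 = 4.9662.
So 3·log[Ni²⁺] = 2·log(0.578) − log Q = -0.4761 − (4.9662) = -5.4423; log[Ni²⁺] = -5.4423 / 3 = -1.8141; [Ni²⁺] = 10^(-1.8141) ≈ 0.015 M.

0.015 M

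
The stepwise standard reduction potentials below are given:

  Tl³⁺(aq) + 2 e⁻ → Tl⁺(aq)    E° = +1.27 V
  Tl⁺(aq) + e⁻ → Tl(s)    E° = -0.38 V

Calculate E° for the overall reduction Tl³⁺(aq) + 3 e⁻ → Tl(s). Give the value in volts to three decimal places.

Adding the free-energy changes (−nFE°) of the two steps gives −n₃FE°₃ = −n₁FE°₁ − n₂FE°₂.
E°₃ = (2×+1.27 + 1×-0.38) / 3 = (+2.160) / 3 = +0.720 V.
Simply averaging or adding the two E° values would be wrong; the electron-weighted sum is required.

+0.720 V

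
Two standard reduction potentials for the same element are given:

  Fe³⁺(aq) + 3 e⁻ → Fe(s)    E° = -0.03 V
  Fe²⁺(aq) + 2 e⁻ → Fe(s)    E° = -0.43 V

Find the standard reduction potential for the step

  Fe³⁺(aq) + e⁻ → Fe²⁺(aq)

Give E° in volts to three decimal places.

+0.770 V

Sequential free energies add, so n₃E°₃ = n₁E°₁ + n₂E°₂.
With n₃ = 3, and the known step contributing 2×(-0.43) V, the unknown satisfies 1·E° = 3×(-0.03) − 2×(-0.43) = +0.770.
E° = +0.770 / 1 = +0.770 V.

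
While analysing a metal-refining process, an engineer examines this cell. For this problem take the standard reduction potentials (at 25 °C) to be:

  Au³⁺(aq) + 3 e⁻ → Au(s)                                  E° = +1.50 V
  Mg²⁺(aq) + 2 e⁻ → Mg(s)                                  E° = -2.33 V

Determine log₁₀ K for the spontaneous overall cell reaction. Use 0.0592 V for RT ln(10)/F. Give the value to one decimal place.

Cathode: Au³⁺/Au; anode: Mg²⁺/Mg. E°cell = +3.83 V, n = 6.
log K = nE°cell / 0.0592 = (6)(+3.83) / 0.0592 = 388.2.

388.2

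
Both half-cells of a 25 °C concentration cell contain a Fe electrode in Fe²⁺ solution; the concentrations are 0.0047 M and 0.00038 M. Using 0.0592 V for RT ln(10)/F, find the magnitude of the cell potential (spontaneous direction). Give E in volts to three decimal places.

For a concentration cell E°cell = 0. The 0.0047 M side is the cathode (reduction is favoured where [Fe²⁺] is higher).
With n = 2, E = −(0.0592/2) log([Fe²⁺]ₐₙ/[Fe²⁺]꜀ₐₜ) = −(0.0592/2) log(0.00038/0.0047) = −(0.0592/2)(-1.092) = +0.032 V.

+0.032 V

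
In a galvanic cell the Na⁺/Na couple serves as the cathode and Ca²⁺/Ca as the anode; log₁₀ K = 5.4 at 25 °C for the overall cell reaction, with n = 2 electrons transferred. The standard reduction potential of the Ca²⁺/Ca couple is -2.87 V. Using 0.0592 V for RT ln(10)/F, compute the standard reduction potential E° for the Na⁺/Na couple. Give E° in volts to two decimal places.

E°cell = (0.0592/n)·log K = (0.0592/2)(5.4) = +0.160 V.
Since Na⁺/Na is the cathode and Ca²⁺/Ca the anode, E°cell = E°(Na⁺/Na) − E°(Ca²⁺/Ca).
So E°(Na⁺/Na) = E°cell + E°(Ca²⁺/Ca) = +0.160 + (-2.87) = -2.71 V.

-2.71 V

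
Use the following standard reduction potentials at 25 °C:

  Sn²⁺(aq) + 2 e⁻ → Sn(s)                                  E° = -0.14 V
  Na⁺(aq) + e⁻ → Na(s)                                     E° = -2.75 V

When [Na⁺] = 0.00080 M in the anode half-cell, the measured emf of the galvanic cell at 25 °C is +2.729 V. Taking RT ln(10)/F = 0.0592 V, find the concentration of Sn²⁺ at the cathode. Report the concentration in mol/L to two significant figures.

0.0067 M

Sn²⁺/Sn is the cathode, Na⁺/Na the anode: E°cell = +2.61 V, n = 2.
Overall reaction: Sn²⁺(aq) + 2 Na(s) → Sn(s) + 2 Na⁺(aq); Q = [Na⁺]^2/[Sn²⁺]^1.
From E = E° − (0.0592/n) log Q: log Q = (E° − E)·n/0.0592 = (+2.61 − (+2.729))·2/0.0592 = -4.0203.
So 1·log[Sn²⁺] = 2·log(0.0008) − log Q = -6.1938 − (-4.0203) = -2.1735; [Sn²⁺] = 10^(-2.1735) ≈ 0.0067 M.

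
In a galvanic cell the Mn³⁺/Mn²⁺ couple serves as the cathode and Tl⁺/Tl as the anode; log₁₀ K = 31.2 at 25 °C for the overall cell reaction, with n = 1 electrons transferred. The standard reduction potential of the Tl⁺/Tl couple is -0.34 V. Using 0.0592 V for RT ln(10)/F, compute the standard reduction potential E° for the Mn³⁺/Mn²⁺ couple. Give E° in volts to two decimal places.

E°cell = (0.0592/n)·log K = (0.0592/1)(31.2) = +1.847 V.
Since Mn³⁺/Mn²⁺ is the cathode and Tl⁺/Tl the anode, E°cell = E°(Mn³⁺/Mn²⁺) − E°(Tl⁺/Tl).
So E°(Mn³⁺/Mn²⁺) = E°cell + E°(Tl⁺/Tl) = +1.847 + (-0.34) = +1.51 V.

+1.51 V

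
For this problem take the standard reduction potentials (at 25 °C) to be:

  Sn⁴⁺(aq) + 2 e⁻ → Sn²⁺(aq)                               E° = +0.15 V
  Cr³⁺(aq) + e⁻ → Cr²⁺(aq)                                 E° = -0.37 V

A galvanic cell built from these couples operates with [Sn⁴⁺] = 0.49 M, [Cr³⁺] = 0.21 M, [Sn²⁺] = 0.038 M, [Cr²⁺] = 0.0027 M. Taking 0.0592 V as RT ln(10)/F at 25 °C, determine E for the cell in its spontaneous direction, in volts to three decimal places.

+0.441 V

Sn⁴⁺/Sn²⁺ is the cathode (higher E°), Cr³⁺/Cr²⁺ the anode: E°cell = +0.15 − (-0.37) = +0.52 V, n = 2.
Overall: Sn⁴⁺(aq) + 2 Cr²⁺(aq) → Sn²⁺(aq) + 2 Cr³⁺(aq)
Q = [Sn²⁺]·[Cr³⁺]^2 / ([Sn⁴⁺]·[Cr²⁺]^2); log Q = 2.671.
E = E° − (0.0592/n) log Q = +0.52 − (0.0592/2)(2.671) = +0.441 V.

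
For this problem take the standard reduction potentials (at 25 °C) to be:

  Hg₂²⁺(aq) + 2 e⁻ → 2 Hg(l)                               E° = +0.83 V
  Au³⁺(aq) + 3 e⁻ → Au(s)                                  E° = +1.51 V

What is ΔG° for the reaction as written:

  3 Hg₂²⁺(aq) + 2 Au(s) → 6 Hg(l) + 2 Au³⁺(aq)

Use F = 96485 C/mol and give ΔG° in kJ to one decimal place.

As written, Hg₂²⁺/Hg is reduced (cathode) and Au³⁺/Au is oxidised (anode), so E°cell = (+0.83) − (+1.51) = -0.68 V.
Balancing electrons gives n = 6.
ΔG° = −nFE° = −(6)(96485)(-0.68) = 393,659 J = +393.7 kJ.

+393.7 kJ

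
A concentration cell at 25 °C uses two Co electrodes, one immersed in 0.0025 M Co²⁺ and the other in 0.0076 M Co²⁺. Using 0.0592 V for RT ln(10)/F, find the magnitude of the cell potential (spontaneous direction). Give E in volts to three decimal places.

+0.014 V

For a concentration cell E°cell = 0. The 0.0076 M side is the cathode (reduction is favoured where [Co²⁺] is higher).
With n = 2, E = −(0.0592/2) log([Co²⁺]ₐₙ/[Co²⁺]꜀ₐₜ) = −(0.0592/2) log(0.0025/0.0076) = −(0.0592/2)(-0.483) = +0.014 V.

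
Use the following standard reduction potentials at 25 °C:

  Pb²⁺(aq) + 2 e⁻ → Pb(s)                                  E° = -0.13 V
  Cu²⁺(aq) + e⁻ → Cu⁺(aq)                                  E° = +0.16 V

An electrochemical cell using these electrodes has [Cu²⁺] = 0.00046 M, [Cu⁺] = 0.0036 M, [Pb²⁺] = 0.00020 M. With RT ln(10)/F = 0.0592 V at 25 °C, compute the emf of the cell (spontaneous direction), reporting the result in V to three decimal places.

Cu²⁺/Cu⁺ is the cathode (higher E°), Pb²⁺/Pb the anode: E°cell = +0.16 − (-0.13) = +0.29 V, n = 2.
Overall: 2 Cu²⁺(aq) + Pb(s) → 2 Cu⁺(aq) + Pb²⁺(aq)
Q = [Cu⁺]^2·[Pb²⁺] / ([Cu²⁺]^2); log Q = -1.912.
E = E° − (0.0592/n) log Q = +0.29 − (0.0592/2)(-1.912) = +0.347 V.

+0.347 V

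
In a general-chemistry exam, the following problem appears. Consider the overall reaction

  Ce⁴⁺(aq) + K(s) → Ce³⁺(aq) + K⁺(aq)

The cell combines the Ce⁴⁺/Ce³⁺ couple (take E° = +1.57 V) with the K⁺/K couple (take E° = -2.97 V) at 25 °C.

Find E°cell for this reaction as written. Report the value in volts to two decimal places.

The Ce⁴⁺/Ce³⁺ couple has the higher reduction potential, so it is the cathode; K⁺/K is oxidised at the anode.
E°cell = E°(cathode) − E°(anode) = (+1.57) − (-2.97) = +4.54 V.
Since E°cell > 0, the reaction is spontaneous under standard conditions.

+4.54 V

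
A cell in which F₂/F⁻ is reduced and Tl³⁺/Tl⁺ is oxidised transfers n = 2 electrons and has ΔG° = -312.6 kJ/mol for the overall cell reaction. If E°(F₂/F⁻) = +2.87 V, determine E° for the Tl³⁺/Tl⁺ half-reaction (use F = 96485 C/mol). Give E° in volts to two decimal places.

+1.25 V

E°cell = −ΔG°/(nF) = −(-312.6×10³)/((2)(96485)) = +1.620 V.
Since F₂/F⁻ is the cathode and Tl³⁺/Tl⁺ the anode, E°cell = E°(F₂/F⁻) − E°(Tl³⁺/Tl⁺).
So E°(Tl³⁺/Tl⁺) = E°(F₂/F⁻) − E°cell = (+2.87) − (+1.620) = +1.25 V.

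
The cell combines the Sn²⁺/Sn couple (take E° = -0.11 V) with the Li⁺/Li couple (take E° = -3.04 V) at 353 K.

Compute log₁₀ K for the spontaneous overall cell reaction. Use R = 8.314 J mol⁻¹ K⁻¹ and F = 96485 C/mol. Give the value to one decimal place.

83.7

Cathode: Sn²⁺/Sn; anode: Li⁺/Li. E°cell = (-0.11) − (-3.04) = +2.93 V, with n = 2.
ΔG° = −nFE° = −RT ln K, so ln K = nFE°/(RT) = (2)(96485)(+2.93) / ((8.314)(353)) = 192.652.
log₁₀ K = 192.652 / ln 10 = 83.7.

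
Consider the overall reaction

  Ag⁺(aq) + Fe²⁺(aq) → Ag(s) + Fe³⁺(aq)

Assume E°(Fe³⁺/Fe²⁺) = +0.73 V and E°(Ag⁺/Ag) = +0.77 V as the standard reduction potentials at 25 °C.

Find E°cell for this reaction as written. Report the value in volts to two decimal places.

The Ag⁺/Ag couple has the higher reduction potential, so it is the cathode; Fe³⁺/Fe²⁺ is oxidised at the anode.
E°cell = E°(cathode) − E°(anode) = (+0.77) − (+0.73) = +0.04 V.
Since E°cell > 0, the reaction is spontaneous under standard conditions.

+0.04 V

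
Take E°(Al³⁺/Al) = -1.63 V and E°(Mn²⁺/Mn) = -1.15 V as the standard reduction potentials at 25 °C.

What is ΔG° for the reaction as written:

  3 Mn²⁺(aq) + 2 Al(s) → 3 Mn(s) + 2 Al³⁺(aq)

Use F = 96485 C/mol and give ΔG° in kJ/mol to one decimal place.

-277.9 kJ/mol

As written, Mn²⁺/Mn is reduced (cathode) and Al³⁺/Al is oxidised (anode), so E°cell = (-1.15) − (-1.63) = +0.48 V.
Balancing electrons gives n = 6.
ΔG° = −nFE° = −(6)(96485)(+0.48) = -277,877 J = -277.9 kJ/mol.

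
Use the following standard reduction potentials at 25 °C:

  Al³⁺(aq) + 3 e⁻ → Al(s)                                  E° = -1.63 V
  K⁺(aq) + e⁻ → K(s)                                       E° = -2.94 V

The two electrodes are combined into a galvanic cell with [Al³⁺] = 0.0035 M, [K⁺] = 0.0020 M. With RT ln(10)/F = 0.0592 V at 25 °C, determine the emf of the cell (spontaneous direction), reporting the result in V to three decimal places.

+1.421 V

Al³⁺/Al is the cathode (higher E°), K⁺/K the anode: E°cell = -1.63 − (-2.94) = +1.31 V, n = 3.
Overall: Al³⁺(aq) + 3 K(s) → Al(s) + 3 K⁺(aq)
Q = [K⁺]^3 / ([Al³⁺]); log Q = -5.641.
E = E° − (0.0592/n) log Q = +1.31 − (0.0592/3)(-5.641) = +1.421 V.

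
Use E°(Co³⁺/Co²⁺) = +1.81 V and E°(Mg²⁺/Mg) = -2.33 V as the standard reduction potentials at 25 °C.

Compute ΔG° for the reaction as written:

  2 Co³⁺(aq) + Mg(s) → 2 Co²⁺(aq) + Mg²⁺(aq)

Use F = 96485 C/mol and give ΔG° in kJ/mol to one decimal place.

-798.9 kJ/mol

As written, Co³⁺/Co²⁺ is reduced (cathode) and Mg²⁺/Mg is oxidised (anode), so E°cell = (+1.81) − (-2.33) = +4.14 V.
Balancing electrons gives n = 2.
ΔG° = −nFE° = −(2)(96485)(+4.14) = -798,896 J = -798.9 kJ/mol.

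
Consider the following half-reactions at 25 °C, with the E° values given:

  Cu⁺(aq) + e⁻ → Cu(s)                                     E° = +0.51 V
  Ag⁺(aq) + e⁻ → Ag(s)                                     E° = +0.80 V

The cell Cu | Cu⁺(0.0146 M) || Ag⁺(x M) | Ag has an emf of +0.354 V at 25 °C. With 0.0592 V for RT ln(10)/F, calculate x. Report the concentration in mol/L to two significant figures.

0.18 M

Ag⁺/Ag is the cathode, Cu⁺/Cu the anode: E°cell = +0.29 V, n = 1.
Overall reaction: Ag⁺(aq) + Cu(s) → Ag(s) + Cu⁺(aq); Q = [Cu⁺]^1/[Ag⁺]^1.
From E = E° − (0.0592/n) log Q: log Q = (E° − E)·n/0.0592 = (+0.29 − (+0.354))·1/0.0592 = -1.0811.
So 1·log[Ag⁺] = 1·log(0.0146) − log Q = -1.8356 − (-1.0811) = -0.7545; [Ag⁺] = 10^(-0.7545) ≈ 0.18 M.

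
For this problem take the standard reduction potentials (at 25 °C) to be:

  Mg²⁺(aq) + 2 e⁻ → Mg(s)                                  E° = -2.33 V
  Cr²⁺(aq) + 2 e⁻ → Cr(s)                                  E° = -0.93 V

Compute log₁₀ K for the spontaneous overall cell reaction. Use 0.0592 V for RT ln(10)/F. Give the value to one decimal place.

Cathode: Cr²⁺/Cr; anode: Mg²⁺/Mg. E°cell = +1.40 V, n = 2.
log K = nE°cell / 0.0592 = (2)(+1.40) / 0.0592 = 47.3.

47.3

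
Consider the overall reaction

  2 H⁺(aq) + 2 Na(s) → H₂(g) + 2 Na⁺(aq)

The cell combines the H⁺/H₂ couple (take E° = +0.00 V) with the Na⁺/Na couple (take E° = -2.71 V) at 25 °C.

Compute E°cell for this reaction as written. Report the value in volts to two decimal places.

+2.71 V

The H⁺/H₂ couple has the higher reduction potential, so it is the cathode; Na⁺/Na is oxidised at the anode.
E°cell = E°(cathode) − E°(anode) = (+0.00) − (-2.71) = +2.71 V.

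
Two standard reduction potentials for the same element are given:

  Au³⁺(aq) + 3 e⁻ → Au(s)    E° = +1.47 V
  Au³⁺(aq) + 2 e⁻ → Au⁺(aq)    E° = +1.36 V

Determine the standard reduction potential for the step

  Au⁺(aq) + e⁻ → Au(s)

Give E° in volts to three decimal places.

+1.690 V

Sequential free energies add, so n₃E°₃ = n₁E°₁ + n₂E°₂.
With n₃ = 3, and the known step contributing 2×(+1.36) V, the unknown satisfies 1·E° = 3×(+1.47) − 2×(+1.36) = +1.690.
E° = +1.690 / 1 = +1.690 V.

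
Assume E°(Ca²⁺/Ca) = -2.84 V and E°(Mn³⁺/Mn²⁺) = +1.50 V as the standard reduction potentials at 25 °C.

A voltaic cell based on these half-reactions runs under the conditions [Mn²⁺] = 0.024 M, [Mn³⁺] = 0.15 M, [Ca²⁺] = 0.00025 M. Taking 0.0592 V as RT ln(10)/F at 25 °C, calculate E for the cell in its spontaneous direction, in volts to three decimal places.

Mn³⁺/Mn²⁺ is the cathode (higher E°), Ca²⁺/Ca the anode: E°cell = +1.50 − (-2.84) = +4.34 V, n = 2.
Overall: 2 Mn³⁺(aq) + Ca(s) → 2 Mn²⁺(aq) + Ca²⁺(aq)
Q = [Mn²⁺]^2·[Ca²⁺] / ([Mn³⁺]^2); log Q = -5.194.
E = E° − (0.0592/n) log Q = +4.34 − (0.0592/2)(-5.194) = +4.494 V.

+4.494 V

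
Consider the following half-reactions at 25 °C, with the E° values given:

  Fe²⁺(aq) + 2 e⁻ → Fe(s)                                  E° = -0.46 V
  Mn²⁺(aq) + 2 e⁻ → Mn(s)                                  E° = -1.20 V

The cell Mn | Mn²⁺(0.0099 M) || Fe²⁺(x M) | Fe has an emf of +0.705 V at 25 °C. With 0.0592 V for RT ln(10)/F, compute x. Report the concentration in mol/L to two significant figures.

Fe²⁺/Fe is the cathode, Mn²⁺/Mn the anode: E°cell = +0.74 V, n = 2.
Overall reaction: Fe²⁺(aq) + Mn(s) → Fe(s) + Mn²⁺(aq); Q = [Mn²⁺]^1/[Fe²⁺]^1.
From E = E° − (0.0592/n) log Q: log Q = (E° − E)·n/0.0592 = (+0.74 − (+0.705))·2/0.0592 = 1.1824.
So 1·log[Fe²⁺] = 1·log(0.0099) − log Q = -2.0044 − (1.1824) = -3.1868; [Fe²⁺] = 10^(-3.1868) ≈ 0.00065 M.

0.00065 M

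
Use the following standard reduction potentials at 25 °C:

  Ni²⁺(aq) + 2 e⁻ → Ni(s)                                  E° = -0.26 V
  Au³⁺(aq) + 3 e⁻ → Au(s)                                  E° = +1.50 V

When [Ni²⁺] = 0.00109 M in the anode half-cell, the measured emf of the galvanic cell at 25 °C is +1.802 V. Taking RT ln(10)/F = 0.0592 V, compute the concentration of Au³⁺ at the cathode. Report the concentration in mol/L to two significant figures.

Au³⁺/Au is the cathode, Ni²⁺/Ni the anode: E°cell = +1.76 V, n = 6.
Overall reaction: 2 Au³⁺(aq) + 3 Ni(s) → 2 Au(s) + 3 Ni²⁺(aq); Q = [Ni²⁺]^3/[Au³⁺]^2.
From E = E° − (0.0592/n) log Q: log Q = (E° − E)·n/0.0592 = (+1.76 − (+1.802))·6/0.0592 = -4.2568.
So 2·log[Au³⁺] = 3·log(0.00109) − log Q = -8.8877 − (-4.2568) = -4.6309; log[Au³⁺] = -4.6309 / 2 = -2.3154; [Au³⁺] = 10^(-2.3154) ≈ 0.0048 M.

0.0048 M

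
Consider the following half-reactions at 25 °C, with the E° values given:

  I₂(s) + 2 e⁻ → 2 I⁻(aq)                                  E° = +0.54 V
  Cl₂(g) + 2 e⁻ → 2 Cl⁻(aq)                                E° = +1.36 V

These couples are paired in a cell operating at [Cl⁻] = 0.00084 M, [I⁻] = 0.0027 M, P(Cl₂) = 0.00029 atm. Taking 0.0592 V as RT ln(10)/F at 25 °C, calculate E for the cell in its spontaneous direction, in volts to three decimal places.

+0.745 V

Cl₂/Cl⁻ is the cathode (higher E°), I₂/I⁻ the anode: E°cell = +1.36 − (+0.54) = +0.82 V, n = 2.
Overall: Cl₂(g) + 2 I⁻(aq) → 2 Cl⁻(aq) + I₂(s)
Q = [Cl⁻]^2 / (P(Cl₂)·[I⁻]^2); log Q = 2.523.
E = E° − (0.0592/n) log Q = +0.82 − (0.0592/2)(2.523) = +0.745 V.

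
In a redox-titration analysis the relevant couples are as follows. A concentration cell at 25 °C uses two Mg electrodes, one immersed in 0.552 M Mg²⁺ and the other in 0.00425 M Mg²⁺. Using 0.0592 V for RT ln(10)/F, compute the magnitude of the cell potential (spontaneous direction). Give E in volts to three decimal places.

+0.063 V

For a concentration cell E°cell = 0. The 0.552 M side is the cathode (reduction is favoured where [Mg²⁺] is higher).
With n = 2, E = −(0.0592/2) log([Mg²⁺]ₐₙ/[Mg²⁺]꜀ₐₜ) = −(0.0592/2) log(0.00425/0.552) = −(0.0592/2)(-2.114) = +0.063 V.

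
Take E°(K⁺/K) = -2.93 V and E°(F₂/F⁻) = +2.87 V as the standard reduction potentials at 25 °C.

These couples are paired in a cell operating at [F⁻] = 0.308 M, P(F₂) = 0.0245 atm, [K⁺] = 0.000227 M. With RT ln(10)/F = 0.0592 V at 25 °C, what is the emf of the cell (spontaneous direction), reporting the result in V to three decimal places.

+5.998 V

F₂/F⁻ is the cathode (higher E°), K⁺/K the anode: E°cell = +2.87 − (-2.93) = +5.80 V, n = 2.
Overall: F₂(g) + 2 K(s) → 2 F⁻(aq) + 2 K⁺(aq)
Q = [F⁻]^2·[K⁺]^2 / (P(F₂)); log Q = -6.700.
E = E° − (0.0592/n) log Q = +5.80 − (0.0592/2)(-6.700) = +5.998 V.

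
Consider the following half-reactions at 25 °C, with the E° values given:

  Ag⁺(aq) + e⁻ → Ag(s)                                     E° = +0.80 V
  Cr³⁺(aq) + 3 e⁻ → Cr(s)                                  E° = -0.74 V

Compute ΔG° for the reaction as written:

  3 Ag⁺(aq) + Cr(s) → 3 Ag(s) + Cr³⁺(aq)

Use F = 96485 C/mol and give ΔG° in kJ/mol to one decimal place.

As written, Ag⁺/Ag is reduced (cathode) and Cr³⁺/Cr is oxidised (anode), so E°cell = (+0.80) − (-0.74) = +1.54 V.
Balancing electrons gives n = 3.
ΔG° = −nFE° = −(3)(96485)(+1.54) = -445,761 J = -445.8 kJ/mol.

-445.8 kJ/mol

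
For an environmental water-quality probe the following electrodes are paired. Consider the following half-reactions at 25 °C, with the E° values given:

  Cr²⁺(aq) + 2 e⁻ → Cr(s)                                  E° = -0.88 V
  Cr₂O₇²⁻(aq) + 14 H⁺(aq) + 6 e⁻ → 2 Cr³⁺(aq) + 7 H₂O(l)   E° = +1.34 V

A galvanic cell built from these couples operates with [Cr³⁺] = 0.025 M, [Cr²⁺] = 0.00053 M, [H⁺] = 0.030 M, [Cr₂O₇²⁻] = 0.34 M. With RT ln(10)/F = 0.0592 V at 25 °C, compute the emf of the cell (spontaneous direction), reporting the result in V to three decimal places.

+2.134 V

Cr₂O₇²⁻/Cr³⁺ is the cathode (higher E°), Cr²⁺/Cr the anode: E°cell = +1.34 − (-0.88) = +2.22 V, n = 6.
Overall: Cr₂O₇²⁻(aq) + 14 H⁺(aq) + 3 Cr(s) → 2 Cr³⁺(aq) + 7 H₂O(l) + 3 Cr²⁺(aq)
Q = [Cr³⁺]^2·[Cr²⁺]^3 / ([Cr₂O₇²⁻]·[H⁺]^14); log Q = 8.758.
E = E° − (0.0592/n) log Q = +2.22 − (0.0592/6)(8.758) = +2.134 V.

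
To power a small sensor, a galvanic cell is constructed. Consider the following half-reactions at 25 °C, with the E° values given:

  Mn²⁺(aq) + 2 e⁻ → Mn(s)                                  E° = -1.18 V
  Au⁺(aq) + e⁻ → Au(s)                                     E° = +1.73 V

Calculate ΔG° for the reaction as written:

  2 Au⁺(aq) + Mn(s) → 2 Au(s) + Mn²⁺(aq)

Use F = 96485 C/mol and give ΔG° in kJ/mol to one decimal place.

As written, Au⁺/Au is reduced (cathode) and Mn²⁺/Mn is oxidised (anode), so E°cell = (+1.73) − (-1.18) = +2.91 V.
Balancing electrons gives n = 2.
ΔG° = −nFE° = −(2)(96485)(+2.91) = -561,543 J = -561.5 kJ/mol.

-561.5 kJ/mol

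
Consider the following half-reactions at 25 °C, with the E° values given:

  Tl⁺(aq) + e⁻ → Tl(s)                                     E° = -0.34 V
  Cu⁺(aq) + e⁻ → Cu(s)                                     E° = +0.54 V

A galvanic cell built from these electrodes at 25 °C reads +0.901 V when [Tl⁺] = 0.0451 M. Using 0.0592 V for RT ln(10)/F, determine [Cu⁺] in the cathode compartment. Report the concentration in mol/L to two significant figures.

Cu⁺/Cu is the cathode, Tl⁺/Tl the anode: E°cell = +0.88 V, n = 1.
Overall reaction: Cu⁺(aq) + Tl(s) → Cu(s) + Tl⁺(aq); Q = [Tl⁺]^1/[Cu⁺]^1.
From E = E° − (0.0592/n) log Q: log Q = (E° − E)·n/0.0592 = (+0.88 − (+0.901))·1/0.0592 = -0.3547.
So 1·log[Cu⁺] = 1·log(0.0451) − log Q = -1.3458 − (-0.3547) = -0.9911; [Cu⁺] = 10^(-0.9911) ≈ 0.10 M.

0.10 M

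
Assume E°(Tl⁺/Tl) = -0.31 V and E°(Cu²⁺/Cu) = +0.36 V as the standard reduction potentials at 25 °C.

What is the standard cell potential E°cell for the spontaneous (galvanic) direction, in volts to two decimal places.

The Cu²⁺/Cu couple has the higher reduction potential, so it is the cathode; Tl⁺/Tl is oxidised at the anode.
E°cell = E°(cathode) − E°(anode) = (+0.36) − (-0.31) = +0.67 V.
Since E°cell > 0, the reaction is spontaneous under standard conditions.

+0.67 V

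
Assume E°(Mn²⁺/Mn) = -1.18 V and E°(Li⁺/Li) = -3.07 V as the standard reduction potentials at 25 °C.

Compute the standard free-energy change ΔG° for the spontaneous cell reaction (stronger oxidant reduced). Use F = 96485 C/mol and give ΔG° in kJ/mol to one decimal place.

-364.7 kJ/mol

Mn²⁺/Mn (E° = -1.18 V) is the cathode; Li⁺/Li (E° = -3.07 V) is the anode, so E°cell = +1.89 V.
Balancing electrons gives n = 2 (lcm of 2 and 1).
ΔG° = −nFE° = −(2)(96485)(+1.89) = -364,713 J = -364.7 kJ/mol.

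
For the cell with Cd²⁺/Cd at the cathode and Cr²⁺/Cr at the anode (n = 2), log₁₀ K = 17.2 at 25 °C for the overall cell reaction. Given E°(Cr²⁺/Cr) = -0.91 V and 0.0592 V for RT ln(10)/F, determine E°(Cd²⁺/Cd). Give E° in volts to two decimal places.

-0.40 V

E°cell = (0.0592/n)·log K = (0.0592/2)(17.2) = +0.509 V.
Since Cd²⁺/Cd is the cathode and Cr²⁺/Cr the anode, E°cell = E°(Cd²⁺/Cd) − E°(Cr²⁺/Cr).
So E°(Cd²⁺/Cd) = E°cell + E°(Cr²⁺/Cr) = +0.509 + (-0.91) = -0.40 V.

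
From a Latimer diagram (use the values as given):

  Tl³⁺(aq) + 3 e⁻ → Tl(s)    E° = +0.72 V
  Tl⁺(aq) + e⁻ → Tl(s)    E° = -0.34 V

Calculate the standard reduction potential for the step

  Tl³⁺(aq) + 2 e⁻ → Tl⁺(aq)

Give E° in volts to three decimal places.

Sequential free energies add, so n₃E°₃ = n₁E°₁ + n₂E°₂.
With n₃ = 3, and the known step contributing 1×(-0.34) V, the unknown satisfies 2·E° = 3×(+0.72) − 1×(-0.34) = +2.500.
E° = +2.500 / 2 = +1.250 V.

+1.250 V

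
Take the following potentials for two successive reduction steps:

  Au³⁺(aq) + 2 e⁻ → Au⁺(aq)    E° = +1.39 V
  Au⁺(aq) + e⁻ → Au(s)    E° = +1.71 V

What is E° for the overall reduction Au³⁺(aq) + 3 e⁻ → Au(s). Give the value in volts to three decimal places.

Adding the free-energy changes (−nFE°) of the two steps gives −n₃FE°₃ = −n₁FE°₁ − n₂FE°₂.
E°₃ = (2×+1.39 + 1×+1.71) / 3 = (+4.490) / 3 = +1.497 V.

+1.497 V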